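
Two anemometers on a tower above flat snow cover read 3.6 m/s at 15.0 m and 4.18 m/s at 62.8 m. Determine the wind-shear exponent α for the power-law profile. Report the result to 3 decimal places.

α ≈ 0.104

Power law: V₂/V₁ = (z₂/z₁)^α ⇒ α = ln(V₂/V₁) / ln(z₂/z₁)
α = ln(4.18/3.6) / ln(62.8/15.0) = ln(1.1611) / ln(4.1867)
  = 0.14938 / 1.43190 = 0.10432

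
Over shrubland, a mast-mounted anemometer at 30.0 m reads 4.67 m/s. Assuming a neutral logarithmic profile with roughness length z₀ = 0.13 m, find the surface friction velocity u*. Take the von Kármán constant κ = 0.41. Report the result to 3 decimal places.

Log law: V(z) = (u*/κ) · ln(z/z₀) ⇒ u* = κ · V / ln(z/z₀)
u* = 0.41 × 4.67 / ln(30.0/0.13) = 0.41 × 4.67 / 5.4414
   = 1.9147 / 5.4414 = 0.3519 m/s

u* ≈ 0.352 m/s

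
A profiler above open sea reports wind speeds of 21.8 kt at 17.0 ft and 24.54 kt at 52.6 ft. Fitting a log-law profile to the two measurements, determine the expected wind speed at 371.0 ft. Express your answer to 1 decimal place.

29.3 kt

Log law: V ∝ ln(z/z₀). From the pair, with r = V₁/V₂ = 0.88835,
ln z₀ = (ln z₁ − r·ln z₂)/(1 − r) = (2.8332 − 0.88835×3.9627)/0.11165 = -6.1533 → z₀ = 0.002126 ft
V₃ = V₁ · ln(z₃/z₀)/ln(z₁/z₀) = 21.8 × 12.0695/8.9866 = 29.2789 kt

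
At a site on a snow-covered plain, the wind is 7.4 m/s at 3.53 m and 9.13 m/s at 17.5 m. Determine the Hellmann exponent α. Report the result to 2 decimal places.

α ≈ 0.13

Power law: V₂/V₁ = (z₂/z₁)^α ⇒ α = ln(V₂/V₁) / ln(z₂/z₁)
α = ln(9.13/7.4) / ln(17.5/3.53) = ln(1.2338) / ln(4.9575)
  = 0.21009 / 1.60090 = 0.13123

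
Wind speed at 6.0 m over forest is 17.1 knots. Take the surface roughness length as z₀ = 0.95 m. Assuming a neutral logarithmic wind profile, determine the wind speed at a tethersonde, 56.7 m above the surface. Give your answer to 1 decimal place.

37.9 knots

Log law: V(z) ∝ ln(z/z₀), so V₂/V₁ = ln(z₂/z₀) / ln(z₁/z₀).
ln(56.7/0.95) = 4.0891, ln(6.0/0.95) = 1.8431
V₂ = 17.1 × 4.0891/1.8431 = 17.1 × 2.2186 = 37.9387 knots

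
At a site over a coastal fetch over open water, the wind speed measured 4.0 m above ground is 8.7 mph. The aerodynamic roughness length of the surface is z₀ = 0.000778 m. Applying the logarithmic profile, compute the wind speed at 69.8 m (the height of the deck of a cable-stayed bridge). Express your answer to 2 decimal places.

Log law: V(z) ∝ ln(z/z₀), so V₂/V₁ = ln(z₂/z₀) / ln(z₁/z₀).
ln(69.8/0.000778) = 11.4044, ln(4.0/0.000778) = 8.5451
V₂ = 8.7 × 11.4044/8.5451 = 8.7 × 1.3346 = 11.6112 mph

11.61 mph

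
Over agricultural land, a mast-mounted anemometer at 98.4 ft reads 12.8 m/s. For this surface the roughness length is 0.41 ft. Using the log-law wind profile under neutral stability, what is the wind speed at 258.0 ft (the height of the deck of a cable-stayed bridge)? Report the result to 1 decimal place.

15.1 m/s

Log law: V(z) ∝ ln(z/z₀), so V₂/V₁ = ln(z₂/z₀) / ln(z₁/z₀).
ln(258.0/0.41) = 6.4446, ln(98.4/0.41) = 5.4806
V₂ = 12.8 × 6.4446/5.4806 = 12.8 × 1.1759 = 15.0512 m/s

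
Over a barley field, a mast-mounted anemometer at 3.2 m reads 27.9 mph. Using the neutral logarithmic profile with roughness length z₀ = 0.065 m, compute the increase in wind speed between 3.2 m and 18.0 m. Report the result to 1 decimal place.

12.4 mph

Log law: V₂ = V₁ · ln(z₂/z₀)/ln(z₁/z₀) = 27.9 × 5.6237/3.8965 = 40.2673 mph
ΔV = 40.2673 − 27.9 = 12.3673 mph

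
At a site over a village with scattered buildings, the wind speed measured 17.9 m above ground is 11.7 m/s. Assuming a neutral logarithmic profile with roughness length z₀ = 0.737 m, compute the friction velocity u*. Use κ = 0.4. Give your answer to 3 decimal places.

u* ≈ 1.467 m/s

Log law: V(z) = (u*/κ) · ln(z/z₀) ⇒ u* = κ · V / ln(z/z₀)
u* = 0.4 × 11.7 / ln(17.9/0.737) = 0.4 × 11.7 / 3.1900
   = 4.6800 / 3.1900 = 1.4671 m/s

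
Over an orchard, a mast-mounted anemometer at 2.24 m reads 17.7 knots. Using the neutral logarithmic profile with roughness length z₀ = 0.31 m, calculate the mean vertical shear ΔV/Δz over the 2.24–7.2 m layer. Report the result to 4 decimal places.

2.1069 knots/m

Log law: V₂ = V₁ · ln(z₂/z₀)/ln(z₁/z₀) = 17.7 × 3.1453/1.9777 = 28.1500 knots
ΔV/Δz = (28.1500 − 17.7)/(7.2 − 2.24) = 10.4500/4.9600 = 2.10686 knots/m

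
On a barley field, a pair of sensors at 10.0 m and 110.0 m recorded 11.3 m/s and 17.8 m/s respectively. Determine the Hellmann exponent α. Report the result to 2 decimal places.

Power law: V₂/V₁ = (z₂/z₁)^α ⇒ α = ln(V₂/V₁) / ln(z₂/z₁)
α = ln(17.8/11.3) / ln(110.0/10.0) = ln(1.5752) / ln(11.0000)
  = 0.45440 / 2.39790 = 0.18950

α ≈ 0.19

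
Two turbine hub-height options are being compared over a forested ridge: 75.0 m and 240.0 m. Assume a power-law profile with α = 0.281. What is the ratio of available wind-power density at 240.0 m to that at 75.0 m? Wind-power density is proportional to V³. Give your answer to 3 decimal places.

2.666

Speed ratio: V_B/V_A = (z_B/z_A)^α = (240.0/75.0)^0.281 = (3.2000)^0.281 = 1.38659
Power-density ratio: P_B/P_A = (V_B/V_A)³ = (1.38659)³ = 2.66589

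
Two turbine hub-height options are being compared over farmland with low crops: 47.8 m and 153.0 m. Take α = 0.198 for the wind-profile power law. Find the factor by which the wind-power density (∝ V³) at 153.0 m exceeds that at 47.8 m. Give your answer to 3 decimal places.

Speed ratio: V_B/V_A = (z_B/z_A)^α = (153.0/47.8)^0.198 = (3.2008)^0.198 = 1.25905
Power-density ratio: P_B/P_A = (V_B/V_A)³ = (1.25905)³ = 1.99584

1.996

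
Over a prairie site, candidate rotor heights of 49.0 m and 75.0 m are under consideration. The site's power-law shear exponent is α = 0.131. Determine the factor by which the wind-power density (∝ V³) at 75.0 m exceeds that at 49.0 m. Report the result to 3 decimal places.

Speed ratio: V_B/V_A = (z_B/z_A)^α = (75.0/49.0)^0.131 = (1.5306)^0.131 = 1.05735
Power-density ratio: P_B/P_A = (V_B/V_A)³ = (1.05735)³ = 1.18209

1.182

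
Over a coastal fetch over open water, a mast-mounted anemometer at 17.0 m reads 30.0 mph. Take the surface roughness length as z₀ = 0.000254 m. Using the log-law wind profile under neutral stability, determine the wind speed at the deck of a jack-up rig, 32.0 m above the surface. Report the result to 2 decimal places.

31.71 mph

Log law: V(z) ∝ ln(z/z₀), so V₂/V₁ = ln(z₂/z₀) / ln(z₁/z₀).
ln(32.0/0.000254) = 11.7439, ln(17.0/0.000254) = 11.1114
V₂ = 30.0 × 11.7439/11.1114 = 30.0 × 1.0569 = 31.7078 mph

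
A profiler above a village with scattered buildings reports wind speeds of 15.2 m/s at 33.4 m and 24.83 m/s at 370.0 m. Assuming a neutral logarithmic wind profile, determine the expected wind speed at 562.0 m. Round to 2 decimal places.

26.50 m/s

Log law: V ∝ ln(z/z₀). From the pair, with r = V₁/V₂ = 0.61216,
ln z₀ = (ln z₁ − r·ln z₂)/(1 − r) = (3.5086 − 0.61216×5.9135)/0.38784 = -0.2874 → z₀ = 0.7502 m
V₃ = V₁ · ln(z₃/z₀)/ln(z₁/z₀) = 15.2 × 6.6189/3.7960 = 26.5038 m/s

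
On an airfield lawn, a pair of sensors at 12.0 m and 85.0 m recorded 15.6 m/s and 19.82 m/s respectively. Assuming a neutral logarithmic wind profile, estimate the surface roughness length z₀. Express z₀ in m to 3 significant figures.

z₀ ≈ 0.00863 m

Log law: V(z) ∝ ln(z/z₀). With r = V₁/V₂ = 15.6/19.82 = 0.78708,
r · ln(z₂/z₀) = ln(z₁/z₀) ⇒ ln z₀ = (ln z₁ − r·ln z₂)/(1 − r)
ln z₀ = (2.48491 − 0.78708×4.44265) / 0.21292 = -4.7523
z₀ = exp(-4.7523) = 0.008632 m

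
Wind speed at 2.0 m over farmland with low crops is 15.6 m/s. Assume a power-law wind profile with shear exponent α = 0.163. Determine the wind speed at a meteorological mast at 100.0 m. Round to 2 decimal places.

Power-law profile: V₂ = V₁ · (z₂/z₁)^α
V₂ = 15.6 × (100.0/2.0)^0.163 = 15.6 × (50.0000)^0.163
    = 15.6 × 1.8920 = 29.5159 m/s

29.52 m/s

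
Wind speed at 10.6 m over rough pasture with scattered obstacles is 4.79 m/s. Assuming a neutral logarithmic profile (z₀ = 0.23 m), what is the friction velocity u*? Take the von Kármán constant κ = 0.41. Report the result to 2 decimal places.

Log law: V(z) = (u*/κ) · ln(z/z₀) ⇒ u* = κ · V / ln(z/z₀)
u* = 0.41 × 4.79 / ln(10.6/0.23) = 0.41 × 4.79 / 3.8305
   = 1.9639 / 3.8305 = 0.5127 m/s

u* ≈ 0.51 m/s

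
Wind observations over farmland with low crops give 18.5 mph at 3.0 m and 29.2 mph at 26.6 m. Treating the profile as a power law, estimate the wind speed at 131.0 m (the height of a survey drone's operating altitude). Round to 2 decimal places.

First find α: α = ln(V₂/V₁)/ln(z₂/z₁) = ln(29.2/18.5)/ln(26.6/3.0) = 0.45640/2.18230 = 0.2091
Extrapolate from 26.6 m to 131.0 m: V₃ = 29.2 × (131.0/26.6)^0.2091 = 29.2 × 1.3957 = 40.7555 mph

40.76 mph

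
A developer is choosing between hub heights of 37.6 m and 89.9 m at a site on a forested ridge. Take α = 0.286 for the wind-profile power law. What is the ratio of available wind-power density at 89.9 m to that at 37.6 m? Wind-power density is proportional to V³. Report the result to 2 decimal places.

Speed ratio: V_B/V_A = (z_B/z_A)^α = (89.9/37.6)^0.286 = (2.3910)^0.286 = 1.28313
Power-density ratio: P_B/P_A = (V_B/V_A)³ = (1.28313)³ = 2.11259

2.11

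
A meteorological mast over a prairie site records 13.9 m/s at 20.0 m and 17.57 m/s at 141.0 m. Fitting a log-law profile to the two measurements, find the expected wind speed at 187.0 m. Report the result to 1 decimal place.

18.1 m/s

Log law: V ∝ ln(z/z₀). From the pair, with r = V₁/V₂ = 0.79112,
ln z₀ = (ln z₁ − r·ln z₂)/(1 − r) = (2.9957 − 0.79112×4.9488)/0.20888 = -4.4013 → z₀ = 0.01226 m
V₃ = V₁ · ln(z₃/z₀)/ln(z₁/z₀) = 13.9 × 9.6324/7.3970 = 18.1006 m/s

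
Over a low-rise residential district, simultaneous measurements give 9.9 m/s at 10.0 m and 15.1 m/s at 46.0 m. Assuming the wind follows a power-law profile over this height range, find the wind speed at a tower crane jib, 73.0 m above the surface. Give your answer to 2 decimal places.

First find α: α = ln(V₂/V₁)/ln(z₂/z₁) = ln(15.1/9.9)/ln(46.0/10.0) = 0.42216/1.52606 = 0.2766
Extrapolate from 46.0 m to 73.0 m: V₃ = 15.1 × (73.0/46.0)^0.2766 = 15.1 × 1.1363 = 17.1577 m/s

17.16 m/s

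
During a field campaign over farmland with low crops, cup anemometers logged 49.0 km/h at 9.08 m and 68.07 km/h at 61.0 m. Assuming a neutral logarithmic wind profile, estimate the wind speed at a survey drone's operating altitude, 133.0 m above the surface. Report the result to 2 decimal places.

75.87 km/h

Log law: V ∝ ln(z/z₀). From the pair, with r = V₁/V₂ = 0.71985,
ln z₀ = (ln z₁ − r·ln z₂)/(1 − r) = (2.2061 − 0.71985×4.1109)/0.28015 = -2.6883 → z₀ = 0.06800 m
V₃ = V₁ · ln(z₃/z₀)/ln(z₁/z₀) = 49.0 × 7.5786/4.8943 = 75.8738 km/h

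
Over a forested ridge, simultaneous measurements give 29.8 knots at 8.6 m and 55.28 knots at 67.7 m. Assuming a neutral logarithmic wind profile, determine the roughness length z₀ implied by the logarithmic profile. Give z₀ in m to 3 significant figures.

Log law: V(z) ∝ ln(z/z₀). With r = V₁/V₂ = 29.8/55.28 = 0.53907,
r · ln(z₂/z₀) = ln(z₁/z₀) ⇒ ln z₀ = (ln z₁ − r·ln z₂)/(1 − r)
ln z₀ = (2.15176 − 0.53907×4.21509) / 0.46093 = -0.2614
z₀ = exp(-0.2614) = 0.7700 m

z₀ ≈ 0.770 m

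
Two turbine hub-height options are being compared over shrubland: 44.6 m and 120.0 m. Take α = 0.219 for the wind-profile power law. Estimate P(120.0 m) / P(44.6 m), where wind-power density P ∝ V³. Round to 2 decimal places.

Speed ratio: V_B/V_A = (z_B/z_A)^α = (120.0/44.6)^0.219 = (2.6906)^0.219 = 1.24204
Power-density ratio: P_B/P_A = (V_B/V_A)³ = (1.24204)³ = 1.91606

1.92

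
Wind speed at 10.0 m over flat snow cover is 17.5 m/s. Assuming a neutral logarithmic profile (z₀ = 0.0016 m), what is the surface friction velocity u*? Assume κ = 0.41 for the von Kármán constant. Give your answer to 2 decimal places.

Log law: V(z) = (u*/κ) · ln(z/z₀) ⇒ u* = κ · V / ln(z/z₀)
u* = 0.41 × 17.5 / ln(10.0/0.0016) = 0.41 × 17.5 / 8.7403
   = 7.1750 / 8.7403 = 0.8209 m/s

u* ≈ 0.82 m/s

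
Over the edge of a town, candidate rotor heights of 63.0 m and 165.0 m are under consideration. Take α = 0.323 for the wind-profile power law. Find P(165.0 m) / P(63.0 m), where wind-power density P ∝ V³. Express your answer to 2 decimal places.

Speed ratio: V_B/V_A = (z_B/z_A)^α = (165.0/63.0)^0.323 = (2.6190)^0.323 = 1.36477
Power-density ratio: P_B/P_A = (V_B/V_A)³ = (1.36477)³ = 2.54203

2.54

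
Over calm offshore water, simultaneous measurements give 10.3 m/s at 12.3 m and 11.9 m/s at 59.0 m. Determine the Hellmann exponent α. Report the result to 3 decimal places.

α ≈ 0.092

Power law: V₂/V₁ = (z₂/z₁)^α ⇒ α = ln(V₂/V₁) / ln(z₂/z₁)
α = ln(11.9/10.3) / ln(59.0/12.3) = ln(1.1553) / ln(4.7967)
  = 0.14439 / 1.56794 = 0.09209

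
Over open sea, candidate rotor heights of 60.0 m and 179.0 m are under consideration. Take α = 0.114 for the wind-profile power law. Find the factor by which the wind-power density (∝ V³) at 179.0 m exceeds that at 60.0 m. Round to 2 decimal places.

1.45

Speed ratio: V_B/V_A = (z_B/z_A)^α = (179.0/60.0)^0.114 = (2.9833)^0.114 = 1.13270
Power-density ratio: P_B/P_A = (V_B/V_A)³ = (1.13270)³ = 1.45328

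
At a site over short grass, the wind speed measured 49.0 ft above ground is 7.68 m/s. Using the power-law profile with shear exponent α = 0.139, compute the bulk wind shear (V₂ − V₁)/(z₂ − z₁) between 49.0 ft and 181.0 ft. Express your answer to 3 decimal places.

0.012 m/s/ft

Power law: V₂ = V₁ · (z₂/z₁)^α = 7.68 × (3.6939)^0.139 = 9.2096 m/s
ΔV/Δz = (9.2096 − 7.68)/(181.0 − 49.0) = 1.5296/132.0000 = 0.01159 m/s/ft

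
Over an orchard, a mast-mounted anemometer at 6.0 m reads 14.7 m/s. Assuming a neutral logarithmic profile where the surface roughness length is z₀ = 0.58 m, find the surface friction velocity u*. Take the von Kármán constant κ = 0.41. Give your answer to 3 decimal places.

Log law: V(z) = (u*/κ) · ln(z/z₀) ⇒ u* = κ · V / ln(z/z₀)
u* = 0.41 × 14.7 / ln(6.0/0.58) = 0.41 × 14.7 / 2.3365
   = 6.0270 / 2.3365 = 2.5795 m/s

u* ≈ 2.580 m/s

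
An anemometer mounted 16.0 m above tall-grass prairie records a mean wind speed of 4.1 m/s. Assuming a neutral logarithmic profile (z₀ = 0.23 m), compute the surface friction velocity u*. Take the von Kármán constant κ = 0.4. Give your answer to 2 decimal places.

u* ≈ 0.39 m/s

Log law: V(z) = (u*/κ) · ln(z/z₀) ⇒ u* = κ · V / ln(z/z₀)
u* = 0.4 × 4.1 / ln(16.0/0.23) = 0.4 × 4.1 / 4.2423
   = 1.6400 / 4.2423 = 0.3866 m/s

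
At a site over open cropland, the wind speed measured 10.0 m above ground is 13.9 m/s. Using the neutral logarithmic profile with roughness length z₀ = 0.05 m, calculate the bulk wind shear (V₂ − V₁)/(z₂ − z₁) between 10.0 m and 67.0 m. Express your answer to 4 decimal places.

0.0875 m/s/m

Log law: V₂ = V₁ · ln(z₂/z₀)/ln(z₁/z₀) = 13.9 × 7.2004/5.2983 = 18.8901 m/s
ΔV/Δz = (18.8901 − 13.9)/(67.0 − 10.0) = 4.9901/57.0000 = 0.08755 m/s/m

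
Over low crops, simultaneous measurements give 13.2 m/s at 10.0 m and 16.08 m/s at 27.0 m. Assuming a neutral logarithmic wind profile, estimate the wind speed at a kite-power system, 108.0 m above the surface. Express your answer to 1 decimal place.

Log law: V ∝ ln(z/z₀). From the pair, with r = V₁/V₂ = 0.82090,
ln z₀ = (ln z₁ − r·ln z₂)/(1 − r) = (2.3026 − 0.82090×3.2958)/0.17910 = -2.2498 → z₀ = 0.1054 m
V₃ = V₁ · ln(z₃/z₀)/ln(z₁/z₀) = 13.2 × 6.9320/4.5524 = 20.0997 m/s

20.1 m/s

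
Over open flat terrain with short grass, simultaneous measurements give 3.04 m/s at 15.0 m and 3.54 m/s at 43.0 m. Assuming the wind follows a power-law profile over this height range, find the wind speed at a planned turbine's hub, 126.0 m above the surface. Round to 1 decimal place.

First find α: α = ln(V₂/V₁)/ln(z₂/z₁) = ln(3.54/3.04)/ln(43.0/15.0) = 0.15227/1.05315 = 0.1446
Extrapolate from 43.0 m to 126.0 m: V₃ = 3.54 × (126.0/43.0)^0.1446 = 3.54 × 1.1682 = 4.1353 m/s

4.1 m/s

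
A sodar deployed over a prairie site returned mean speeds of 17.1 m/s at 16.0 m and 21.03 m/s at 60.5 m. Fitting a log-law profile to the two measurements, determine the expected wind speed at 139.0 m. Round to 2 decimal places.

Log law: V ∝ ln(z/z₀). From the pair, with r = V₁/V₂ = 0.81312,
ln z₀ = (ln z₁ − r·ln z₂)/(1 − r) = (2.7726 − 0.81312×4.1026)/0.18688 = -3.0147 → z₀ = 0.04906 m
V₃ = V₁ · ln(z₃/z₀)/ln(z₁/z₀) = 17.1 × 7.9491/5.7873 = 23.4879 m/s

23.49 m/s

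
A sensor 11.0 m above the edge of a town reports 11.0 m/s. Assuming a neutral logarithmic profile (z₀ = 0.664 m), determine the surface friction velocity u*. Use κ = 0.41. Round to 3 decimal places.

u* ≈ 1.606 m/s

Log law: V(z) = (u*/κ) · ln(z/z₀) ⇒ u* = κ · V / ln(z/z₀)
u* = 0.41 × 11.0 / ln(11.0/0.664) = 0.41 × 11.0 / 2.8074
   = 4.5100 / 2.8074 = 1.6065 m/s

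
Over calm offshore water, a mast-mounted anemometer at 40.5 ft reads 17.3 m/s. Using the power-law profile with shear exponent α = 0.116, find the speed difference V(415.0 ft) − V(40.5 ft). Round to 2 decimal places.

Power law: V₂ = V₁ · (z₂/z₁)^α = 17.3 × (10.2469)^0.116 = 22.6608 m/s
ΔV = 22.6608 − 17.3 = 5.3608 m/s

5.36 m/s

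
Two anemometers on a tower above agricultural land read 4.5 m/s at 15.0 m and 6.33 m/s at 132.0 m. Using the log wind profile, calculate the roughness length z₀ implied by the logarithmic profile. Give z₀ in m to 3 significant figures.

Log law: V(z) ∝ ln(z/z₀). With r = V₁/V₂ = 4.5/6.33 = 0.71090,
r · ln(z₂/z₀) = ln(z₁/z₀) ⇒ ln z₀ = (ln z₁ − r·ln z₂)/(1 − r)
ln z₀ = (2.70805 − 0.71090×4.88280) / 0.28910 = -2.6397
z₀ = exp(-2.6397) = 0.07138 m

z₀ ≈ 0.0714 m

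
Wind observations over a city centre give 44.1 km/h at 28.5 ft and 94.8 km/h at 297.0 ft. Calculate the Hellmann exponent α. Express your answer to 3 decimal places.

Power law: V₂/V₁ = (z₂/z₁)^α ⇒ α = ln(V₂/V₁) / ln(z₂/z₁)
α = ln(94.8/44.1) / ln(297.0/28.5) = ln(2.1497) / ln(10.4211)
  = 0.76531 / 2.34383 = 0.32652

α ≈ 0.327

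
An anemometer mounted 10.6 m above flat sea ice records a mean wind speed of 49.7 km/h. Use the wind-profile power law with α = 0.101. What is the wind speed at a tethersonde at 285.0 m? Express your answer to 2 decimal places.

Power-law profile: V₂ = V₁ · (z₂/z₁)^α
V₂ = 49.7 × (285.0/10.6)^0.101 = 49.7 × (26.8868)^0.101
    = 49.7 × 1.3944 = 69.3011 km/h

69.30 km/h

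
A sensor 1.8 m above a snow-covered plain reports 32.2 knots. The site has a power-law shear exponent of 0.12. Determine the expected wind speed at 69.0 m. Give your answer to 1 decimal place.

Power-law profile: V₂ = V₁ · (z₂/z₁)^α
V₂ = 32.2 × (69.0/1.8)^0.12 = 32.2 × (38.3333)^0.12
    = 32.2 × 1.5489 = 49.8752 knots

49.9 knots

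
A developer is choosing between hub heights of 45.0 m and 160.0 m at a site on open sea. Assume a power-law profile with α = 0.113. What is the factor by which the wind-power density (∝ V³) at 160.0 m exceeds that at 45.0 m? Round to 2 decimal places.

Speed ratio: V_B/V_A = (z_B/z_A)^α = (160.0/45.0)^0.113 = (3.5556)^0.113 = 1.15412
Power-density ratio: P_B/P_A = (V_B/V_A)³ = (1.15412)³ = 1.53730

1.54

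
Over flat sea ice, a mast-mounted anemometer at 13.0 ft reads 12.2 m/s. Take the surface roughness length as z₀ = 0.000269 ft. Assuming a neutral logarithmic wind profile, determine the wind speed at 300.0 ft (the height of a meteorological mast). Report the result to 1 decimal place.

15.8 m/s

Log law: V(z) ∝ ln(z/z₀), so V₂/V₁ = ln(z₂/z₀) / ln(z₁/z₀).
ln(300.0/0.000269) = 13.9246, ln(13.0/0.000269) = 10.7857
V₂ = 12.2 × 13.9246/10.7857 = 12.2 × 1.2910 = 15.7504 m/s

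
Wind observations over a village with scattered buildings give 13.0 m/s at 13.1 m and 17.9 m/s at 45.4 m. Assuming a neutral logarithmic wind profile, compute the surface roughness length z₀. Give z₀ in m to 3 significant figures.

Log law: V(z) ∝ ln(z/z₀). With r = V₁/V₂ = 13.0/17.9 = 0.72626,
r · ln(z₂/z₀) = ln(z₁/z₀) ⇒ ln z₀ = (ln z₁ − r·ln z₂)/(1 − r)
ln z₀ = (2.57261 − 0.72626×3.81551) / 0.27374 = -0.7249
z₀ = exp(-0.7249) = 0.4844 m

z₀ ≈ 0.484 m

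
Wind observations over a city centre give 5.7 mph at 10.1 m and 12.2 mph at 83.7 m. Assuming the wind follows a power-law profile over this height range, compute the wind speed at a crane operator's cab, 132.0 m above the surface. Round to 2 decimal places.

First find α: α = ln(V₂/V₁)/ln(z₂/z₁) = ln(12.2/5.7)/ln(83.7/10.1) = 0.76097/2.11470 = 0.3598
Extrapolate from 83.7 m to 132.0 m: V₃ = 12.2 × (132.0/83.7)^0.3598 = 12.2 × 1.1781 = 14.3733 mph

14.37 mph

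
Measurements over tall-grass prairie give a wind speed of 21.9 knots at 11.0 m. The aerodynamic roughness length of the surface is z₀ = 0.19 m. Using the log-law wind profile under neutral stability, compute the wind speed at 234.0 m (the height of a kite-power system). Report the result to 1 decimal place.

Log law: V(z) ∝ ln(z/z₀), so V₂/V₁ = ln(z₂/z₀) / ln(z₁/z₀).
ln(234.0/0.19) = 7.1161, ln(11.0/0.19) = 4.0586
V₂ = 21.9 × 7.1161/4.0586 = 21.9 × 1.7533 = 38.3976 knots

38.4 knots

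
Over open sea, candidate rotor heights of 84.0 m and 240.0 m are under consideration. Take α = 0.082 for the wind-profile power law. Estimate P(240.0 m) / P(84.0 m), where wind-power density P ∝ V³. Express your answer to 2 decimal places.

1.29

Speed ratio: V_B/V_A = (z_B/z_A)^α = (240.0/84.0)^0.082 = (2.8571)^0.082 = 1.08990
Power-density ratio: P_B/P_A = (V_B/V_A)³ = (1.08990)³ = 1.29467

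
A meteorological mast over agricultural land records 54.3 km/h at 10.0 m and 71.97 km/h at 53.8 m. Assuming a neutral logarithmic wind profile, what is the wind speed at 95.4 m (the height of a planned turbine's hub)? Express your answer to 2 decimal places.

Log law: V ∝ ln(z/z₀). From the pair, with r = V₁/V₂ = 0.75448,
ln z₀ = (ln z₁ − r·ln z₂)/(1 − r) = (2.3026 − 0.75448×3.9853)/0.24552 = -2.8683 → z₀ = 0.05679 m
V₃ = V₁ · ln(z₃/z₀)/ln(z₁/z₀) = 54.3 × 7.4264/5.1709 = 77.9851 km/h

77.99 km/h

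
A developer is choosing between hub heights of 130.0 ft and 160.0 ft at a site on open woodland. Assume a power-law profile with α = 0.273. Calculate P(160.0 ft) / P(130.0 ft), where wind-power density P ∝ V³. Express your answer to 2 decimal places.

1.19

Speed ratio: V_B/V_A = (z_B/z_A)^α = (160.0/130.0)^0.273 = (1.2308)^0.273 = 1.05832
Power-density ratio: P_B/P_A = (V_B/V_A)³ = (1.05832)³ = 1.18537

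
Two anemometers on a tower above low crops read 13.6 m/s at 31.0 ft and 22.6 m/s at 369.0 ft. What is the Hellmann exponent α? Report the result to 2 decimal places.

α ≈ 0.21

Power law: V₂/V₁ = (z₂/z₁)^α ⇒ α = ln(V₂/V₁) / ln(z₂/z₁)
α = ln(22.6/13.6) / ln(369.0/31.0) = ln(1.6618) / ln(11.9032)
  = 0.50788 / 2.47681 = 0.20505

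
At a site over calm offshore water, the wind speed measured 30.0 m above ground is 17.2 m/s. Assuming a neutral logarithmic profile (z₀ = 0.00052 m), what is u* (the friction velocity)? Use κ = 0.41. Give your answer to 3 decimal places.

u* ≈ 0.643 m/s

Log law: V(z) = (u*/κ) · ln(z/z₀) ⇒ u* = κ · V / ln(z/z₀)
u* = 0.41 × 17.2 / ln(30.0/0.00052) = 0.41 × 17.2 / 10.9629
   = 7.0520 / 10.9629 = 0.6433 m/s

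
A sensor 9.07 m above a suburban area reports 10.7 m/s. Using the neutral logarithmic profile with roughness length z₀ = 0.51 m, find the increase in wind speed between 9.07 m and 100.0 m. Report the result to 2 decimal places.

Log law: V₂ = V₁ · ln(z₂/z₀)/ln(z₁/z₀) = 10.7 × 5.2785/2.8783 = 19.6226 m/s
ΔV = 19.6226 − 10.7 = 8.9226 m/s

8.92 m/s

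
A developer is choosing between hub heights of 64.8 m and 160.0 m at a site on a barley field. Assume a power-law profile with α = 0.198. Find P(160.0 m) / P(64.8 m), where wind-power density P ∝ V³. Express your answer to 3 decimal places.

Speed ratio: V_B/V_A = (z_B/z_A)^α = (160.0/64.8)^0.198 = (2.4691)^0.198 = 1.19598
Power-density ratio: P_B/P_A = (V_B/V_A)³ = (1.19598)³ = 1.71069

1.711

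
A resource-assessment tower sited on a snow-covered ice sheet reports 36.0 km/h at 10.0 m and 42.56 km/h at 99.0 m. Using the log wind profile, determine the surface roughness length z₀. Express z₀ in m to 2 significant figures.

z₀ ≈ 0.000034 m

Log law: V(z) ∝ ln(z/z₀). With r = V₁/V₂ = 36.0/42.56 = 0.84586,
r · ln(z₂/z₀) = ln(z₁/z₀) ⇒ ln z₀ = (ln z₁ − r·ln z₂)/(1 − r)
ln z₀ = (2.30259 − 0.84586×4.59512) / 0.15414 = -10.2784
z₀ = exp(-10.2784) = 0.00003437 m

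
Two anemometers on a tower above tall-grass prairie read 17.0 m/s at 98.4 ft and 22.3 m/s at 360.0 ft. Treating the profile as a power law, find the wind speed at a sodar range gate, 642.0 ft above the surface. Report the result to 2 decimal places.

First find α: α = ln(V₂/V₁)/ln(z₂/z₁) = ln(22.3/17.0)/ln(360.0/98.4) = 0.27137/1.29706 = 0.2092
Extrapolate from 360.0 ft to 642.0 ft: V₃ = 22.3 × (642.0/360.0)^0.2092 = 22.3 × 1.1287 = 25.1691 m/s

25.17 m/s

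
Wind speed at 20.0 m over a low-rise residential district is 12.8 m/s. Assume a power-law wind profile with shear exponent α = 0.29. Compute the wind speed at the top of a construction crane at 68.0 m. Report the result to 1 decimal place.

18.3 m/s

Power-law profile: V₂ = V₁ · (z₂/z₁)^α
V₂ = 12.8 × (68.0/20.0)^0.29 = 12.8 × (3.4000)^0.29
    = 12.8 × 1.4260 = 18.2532 m/s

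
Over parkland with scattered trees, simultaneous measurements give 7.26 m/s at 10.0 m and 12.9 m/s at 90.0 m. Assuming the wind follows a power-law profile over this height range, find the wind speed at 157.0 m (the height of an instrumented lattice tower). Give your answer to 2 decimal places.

First find α: α = ln(V₂/V₁)/ln(z₂/z₁) = ln(12.9/7.26)/ln(90.0/10.0) = 0.57485/2.19722 = 0.2616
Extrapolate from 90.0 m to 157.0 m: V₃ = 12.9 × (157.0/90.0)^0.2616 = 12.9 × 1.1567 = 14.9215 m/s

14.92 m/s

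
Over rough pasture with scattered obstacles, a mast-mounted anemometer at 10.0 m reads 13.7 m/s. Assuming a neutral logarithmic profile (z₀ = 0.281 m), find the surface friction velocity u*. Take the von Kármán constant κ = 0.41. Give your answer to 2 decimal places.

u* ≈ 1.57 m/s

Log law: V(z) = (u*/κ) · ln(z/z₀) ⇒ u* = κ · V / ln(z/z₀)
u* = 0.41 × 13.7 / ln(10.0/0.281) = 0.41 × 13.7 / 3.5720
   = 5.6170 / 3.5720 = 1.5725 m/s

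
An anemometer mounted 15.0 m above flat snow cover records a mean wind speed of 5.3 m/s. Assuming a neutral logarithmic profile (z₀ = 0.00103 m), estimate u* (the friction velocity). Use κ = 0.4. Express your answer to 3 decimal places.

u* ≈ 0.221 m/s

Log law: V(z) = (u*/κ) · ln(z/z₀) ⇒ u* = κ · V / ln(z/z₀)
u* = 0.4 × 5.3 / ln(15.0/0.00103) = 0.4 × 5.3 / 9.5862
   = 2.1200 / 9.5862 = 0.2212 m/s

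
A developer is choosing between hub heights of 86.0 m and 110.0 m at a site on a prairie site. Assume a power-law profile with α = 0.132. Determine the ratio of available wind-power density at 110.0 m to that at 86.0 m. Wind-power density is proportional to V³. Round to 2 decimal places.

Speed ratio: V_B/V_A = (z_B/z_A)^α = (110.0/86.0)^0.132 = (1.2791)^0.132 = 1.03302
Power-density ratio: P_B/P_A = (V_B/V_A)³ = (1.03302)³ = 1.10238

1.10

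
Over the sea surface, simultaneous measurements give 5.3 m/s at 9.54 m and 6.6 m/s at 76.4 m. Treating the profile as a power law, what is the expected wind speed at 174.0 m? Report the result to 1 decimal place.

7.2 m/s

First find α: α = ln(V₂/V₁)/ln(z₂/z₁) = ln(6.6/5.3)/ln(76.4/9.54) = 0.21936/2.08049 = 0.1054
Extrapolate from 76.4 m to 174.0 m: V₃ = 6.6 × (174.0/76.4)^0.1054 = 6.6 × 1.0907 = 7.1984 m/s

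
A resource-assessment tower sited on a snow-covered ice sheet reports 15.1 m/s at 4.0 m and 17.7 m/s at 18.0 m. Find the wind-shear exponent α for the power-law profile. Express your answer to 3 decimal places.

α ≈ 0.106

Power law: V₂/V₁ = (z₂/z₁)^α ⇒ α = ln(V₂/V₁) / ln(z₂/z₁)
α = ln(17.7/15.1) / ln(18.0/4.0) = ln(1.1722) / ln(4.5000)
  = 0.15887 / 1.50408 = 0.10563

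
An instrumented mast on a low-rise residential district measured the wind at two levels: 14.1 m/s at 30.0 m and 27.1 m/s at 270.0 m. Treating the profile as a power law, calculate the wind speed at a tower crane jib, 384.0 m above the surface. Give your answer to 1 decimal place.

First find α: α = ln(V₂/V₁)/ln(z₂/z₁) = ln(27.1/14.1)/ln(270.0/30.0) = 0.65336/2.19722 = 0.2974
Extrapolate from 270.0 m to 384.0 m: V₃ = 27.1 × (384.0/270.0)^0.2974 = 27.1 × 1.1104 = 30.0923 m/s

30.1 m/s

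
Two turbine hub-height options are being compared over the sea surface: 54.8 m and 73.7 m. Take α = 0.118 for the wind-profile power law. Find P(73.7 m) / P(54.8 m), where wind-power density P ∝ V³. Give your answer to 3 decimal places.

1.111

Speed ratio: V_B/V_A = (z_B/z_A)^α = (73.7/54.8)^0.118 = (1.3449)^0.118 = 1.03558
Power-density ratio: P_B/P_A = (V_B/V_A)³ = (1.03558)³ = 1.11059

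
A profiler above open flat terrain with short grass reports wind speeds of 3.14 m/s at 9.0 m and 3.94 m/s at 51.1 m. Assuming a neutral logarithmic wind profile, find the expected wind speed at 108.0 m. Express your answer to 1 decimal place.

Log law: V ∝ ln(z/z₀). From the pair, with r = V₁/V₂ = 0.79695,
ln z₀ = (ln z₁ − r·ln z₂)/(1 − r) = (2.1972 − 0.79695×3.9338)/0.20305 = -4.6188 → z₀ = 0.009865 m
V₃ = V₁ · ln(z₃/z₀)/ln(z₁/z₀) = 3.14 × 9.3009/6.8160 = 4.2847 m/s

4.3 m/s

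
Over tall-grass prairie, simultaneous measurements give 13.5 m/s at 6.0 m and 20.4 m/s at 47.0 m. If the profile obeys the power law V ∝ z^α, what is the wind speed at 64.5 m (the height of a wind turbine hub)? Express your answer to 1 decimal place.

21.7 m/s

First find α: α = ln(V₂/V₁)/ln(z₂/z₁) = ln(20.4/13.5)/ln(47.0/6.0) = 0.41285/2.05839 = 0.2006
Extrapolate from 47.0 m to 64.5 m: V₃ = 20.4 × (64.5/47.0)^0.2006 = 20.4 × 1.0655 = 21.7370 m/s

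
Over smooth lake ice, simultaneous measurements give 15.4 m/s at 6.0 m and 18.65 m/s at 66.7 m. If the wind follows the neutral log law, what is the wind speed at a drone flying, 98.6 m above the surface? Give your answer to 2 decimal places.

Log law: V ∝ ln(z/z₀). From the pair, with r = V₁/V₂ = 0.82574,
ln z₀ = (ln z₁ − r·ln z₂)/(1 − r) = (1.7918 − 0.82574×4.2002)/0.17426 = -9.6206 → z₀ = 0.00006635 m
V₃ = V₁ · ln(z₃/z₀)/ln(z₁/z₀) = 15.4 × 14.2116/11.4123 = 19.1774 m/s

19.18 m/s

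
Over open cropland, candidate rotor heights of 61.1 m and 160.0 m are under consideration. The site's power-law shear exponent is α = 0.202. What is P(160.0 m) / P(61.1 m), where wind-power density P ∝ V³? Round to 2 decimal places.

1.79

Speed ratio: V_B/V_A = (z_B/z_A)^α = (160.0/61.1)^0.202 = (2.6187)^0.202 = 1.21465
Power-density ratio: P_B/P_A = (V_B/V_A)³ = (1.21465)³ = 1.79207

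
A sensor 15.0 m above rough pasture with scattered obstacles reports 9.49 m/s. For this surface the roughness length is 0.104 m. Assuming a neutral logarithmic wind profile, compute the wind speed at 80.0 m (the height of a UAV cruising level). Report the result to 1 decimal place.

12.7 m/s

Log law: V(z) ∝ ln(z/z₀), so V₂/V₁ = ln(z₂/z₀) / ln(z₁/z₀).
ln(80.0/0.104) = 6.6454, ln(15.0/0.104) = 4.9714
V₂ = 9.49 × 6.6454/4.9714 = 9.49 × 1.3367 = 12.6855 m/s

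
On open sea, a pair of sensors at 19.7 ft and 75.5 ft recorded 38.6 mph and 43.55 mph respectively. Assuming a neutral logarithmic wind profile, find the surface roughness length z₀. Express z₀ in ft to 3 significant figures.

Log law: V(z) ∝ ln(z/z₀). With r = V₁/V₂ = 38.6/43.55 = 0.88634,
r · ln(z₂/z₀) = ln(z₁/z₀) ⇒ ln z₀ = (ln z₁ − r·ln z₂)/(1 − r)
ln z₀ = (2.98062 − 0.88634×4.32413) / 0.11366 = -7.4961
z₀ = exp(-7.4961) = 0.0005553 ft

z₀ ≈ 0.000555 ft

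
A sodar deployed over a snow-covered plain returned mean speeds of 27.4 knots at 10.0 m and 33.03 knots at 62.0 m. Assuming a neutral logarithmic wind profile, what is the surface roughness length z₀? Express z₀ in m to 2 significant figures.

z₀ ≈ 0.0014 m

Log law: V(z) ∝ ln(z/z₀). With r = V₁/V₂ = 27.4/33.03 = 0.82955,
r · ln(z₂/z₀) = ln(z₁/z₀) ⇒ ln z₀ = (ln z₁ − r·ln z₂)/(1 − r)
ln z₀ = (2.30259 − 0.82955×4.12713) / 0.17045 = -6.5771
z₀ = exp(-6.5771) = 0.001392 m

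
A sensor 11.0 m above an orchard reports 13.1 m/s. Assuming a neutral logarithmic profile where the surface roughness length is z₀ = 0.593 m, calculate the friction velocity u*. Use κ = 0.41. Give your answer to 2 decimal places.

u* ≈ 1.84 m/s

Log law: V(z) = (u*/κ) · ln(z/z₀) ⇒ u* = κ · V / ln(z/z₀)
u* = 0.41 × 13.1 / ln(11.0/0.593) = 0.41 × 13.1 / 2.9205
   = 5.3710 / 2.9205 = 1.8391 m/s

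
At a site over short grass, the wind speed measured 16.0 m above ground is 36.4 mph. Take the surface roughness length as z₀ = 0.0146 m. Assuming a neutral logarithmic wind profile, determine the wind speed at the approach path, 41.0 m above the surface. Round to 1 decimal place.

Log law: V(z) ∝ ln(z/z₀), so V₂/V₁ = ln(z₂/z₀) / ln(z₁/z₀).
ln(41.0/0.0146) = 7.9403, ln(16.0/0.0146) = 6.9993
V₂ = 36.4 × 7.9403/6.9993 = 36.4 × 1.1344 = 41.2936 mph

41.3 mph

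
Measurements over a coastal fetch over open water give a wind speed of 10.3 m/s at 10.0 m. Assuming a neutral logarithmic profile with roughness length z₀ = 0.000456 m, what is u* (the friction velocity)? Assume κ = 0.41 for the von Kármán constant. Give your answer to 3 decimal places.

Log law: V(z) = (u*/κ) · ln(z/z₀) ⇒ u* = κ · V / ln(z/z₀)
u* = 0.41 × 10.3 / ln(10.0/0.000456) = 0.41 × 10.3 / 9.9956
   = 4.2230 / 9.9956 = 0.4225 m/s

u* ≈ 0.422 m/s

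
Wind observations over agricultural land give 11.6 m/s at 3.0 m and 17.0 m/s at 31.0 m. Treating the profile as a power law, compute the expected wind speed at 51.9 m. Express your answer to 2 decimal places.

First find α: α = ln(V₂/V₁)/ln(z₂/z₁) = ln(17.0/11.6)/ln(31.0/3.0) = 0.38221/2.33537 = 0.1637
Extrapolate from 31.0 m to 51.9 m: V₃ = 17.0 × (51.9/31.0)^0.1637 = 17.0 × 1.0880 = 18.4960 m/s

18.50 m/s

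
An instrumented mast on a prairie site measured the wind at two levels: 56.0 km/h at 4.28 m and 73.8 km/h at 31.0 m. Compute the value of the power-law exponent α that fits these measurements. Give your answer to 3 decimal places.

Power law: V₂/V₁ = (z₂/z₁)^α ⇒ α = ln(V₂/V₁) / ln(z₂/z₁)
α = ln(73.8/56.0) / ln(31.0/4.28) = ln(1.3179) / ln(7.2430)
  = 0.27601 / 1.98003 = 0.13940

α ≈ 0.139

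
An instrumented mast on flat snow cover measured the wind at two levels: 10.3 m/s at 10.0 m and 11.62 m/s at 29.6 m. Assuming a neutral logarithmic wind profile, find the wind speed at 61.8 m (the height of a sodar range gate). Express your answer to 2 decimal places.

12.52 m/s

Log law: V ∝ ln(z/z₀). From the pair, with r = V₁/V₂ = 0.88640,
ln z₀ = (ln z₁ − r·ln z₂)/(1 − r) = (2.3026 − 0.88640×3.3878)/0.11360 = -6.1652 → z₀ = 0.002101 m
V₃ = V₁ · ln(z₃/z₀)/ln(z₁/z₀) = 10.3 × 10.2891/8.4678 = 12.5154 m/s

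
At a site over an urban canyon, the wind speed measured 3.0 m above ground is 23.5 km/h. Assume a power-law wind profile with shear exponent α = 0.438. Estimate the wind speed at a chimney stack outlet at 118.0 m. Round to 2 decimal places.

Power-law profile: V₂ = V₁ · (z₂/z₁)^α
V₂ = 23.5 × (118.0/3.0)^0.438 = 23.5 × (39.3333)^0.438
    = 23.5 × 4.9947 = 117.3743 km/h

117.37 km/h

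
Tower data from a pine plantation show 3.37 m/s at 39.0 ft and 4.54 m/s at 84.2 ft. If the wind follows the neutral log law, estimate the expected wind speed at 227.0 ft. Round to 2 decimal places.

Log law: V ∝ ln(z/z₀). From the pair, with r = V₁/V₂ = 0.74229,
ln z₀ = (ln z₁ − r·ln z₂)/(1 − r) = (3.6636 − 0.74229×4.4332)/0.25771 = 1.4468 → z₀ = 4.249 ft
V₃ = V₁ · ln(z₃/z₀)/ln(z₁/z₀) = 3.37 × 3.9782/2.2168 = 6.0477 m/s

6.05 m/s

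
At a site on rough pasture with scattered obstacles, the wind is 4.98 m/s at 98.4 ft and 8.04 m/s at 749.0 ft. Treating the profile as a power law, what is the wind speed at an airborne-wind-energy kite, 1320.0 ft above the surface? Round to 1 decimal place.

9.2 m/s

First find α: α = ln(V₂/V₁)/ln(z₂/z₁) = ln(8.04/4.98)/ln(749.0/98.4) = 0.47900/2.02970 = 0.2360
Extrapolate from 749.0 ft to 1320.0 ft: V₃ = 8.04 × (1320.0/749.0)^0.2360 = 8.04 × 1.1431 = 9.1904 m/s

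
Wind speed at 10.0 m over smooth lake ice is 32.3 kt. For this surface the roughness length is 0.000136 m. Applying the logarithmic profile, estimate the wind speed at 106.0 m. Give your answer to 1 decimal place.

39.1 kt

Log law: V(z) ∝ ln(z/z₀), so V₂/V₁ = ln(z₂/z₀) / ln(z₁/z₀).
ln(106.0/0.000136) = 13.5663, ln(10.0/0.000136) = 11.2054
V₂ = 32.3 × 13.5663/11.2054 = 32.3 × 1.2107 = 39.1052 kt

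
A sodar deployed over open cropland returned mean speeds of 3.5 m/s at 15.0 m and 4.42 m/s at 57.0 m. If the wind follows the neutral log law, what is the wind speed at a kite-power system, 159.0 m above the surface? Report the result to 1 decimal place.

Log law: V ∝ ln(z/z₀). From the pair, with r = V₁/V₂ = 0.79186,
ln z₀ = (ln z₁ − r·ln z₂)/(1 − r) = (2.7081 − 0.79186×4.0431)/0.20814 = -2.3708 → z₀ = 0.09341 m
V₃ = V₁ · ln(z₃/z₀)/ln(z₁/z₀) = 3.5 × 7.4397/5.0788 = 5.1270 m/s

5.1 m/s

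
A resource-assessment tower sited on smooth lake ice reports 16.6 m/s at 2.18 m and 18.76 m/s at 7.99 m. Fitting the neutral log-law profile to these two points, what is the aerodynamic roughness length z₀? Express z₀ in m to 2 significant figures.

z₀ ≈ 0.00010 m

Log law: V(z) ∝ ln(z/z₀). With r = V₁/V₂ = 16.6/18.76 = 0.88486,
r · ln(z₂/z₀) = ln(z₁/z₀) ⇒ ln z₀ = (ln z₁ − r·ln z₂)/(1 − r)
ln z₀ = (0.77932 − 0.88486×2.07819) / 0.11514 = -9.2027
z₀ = exp(-9.2027) = 0.0001008 m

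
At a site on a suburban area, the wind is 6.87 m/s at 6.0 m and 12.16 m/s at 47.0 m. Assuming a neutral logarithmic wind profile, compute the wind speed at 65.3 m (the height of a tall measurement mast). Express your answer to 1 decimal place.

13.0 m/s

Log law: V ∝ ln(z/z₀). From the pair, with r = V₁/V₂ = 0.56497,
ln z₀ = (ln z₁ − r·ln z₂)/(1 − r) = (1.7918 − 0.56497×3.8501)/0.43503 = -0.8814 → z₀ = 0.4142 m
V₃ = V₁ · ln(z₃/z₀)/ln(z₁/z₀) = 6.87 × 5.0604/2.6732 = 13.0051 m/s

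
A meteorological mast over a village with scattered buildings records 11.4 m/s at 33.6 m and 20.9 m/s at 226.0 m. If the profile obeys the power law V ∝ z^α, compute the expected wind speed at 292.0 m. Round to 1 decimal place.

First find α: α = ln(V₂/V₁)/ln(z₂/z₁) = ln(20.9/11.4)/ln(226.0/33.6) = 0.60614/1.90601 = 0.3180
Extrapolate from 226.0 m to 292.0 m: V₃ = 20.9 × (292.0/226.0)^0.3180 = 20.9 × 1.0849 = 22.6743 m/s

22.7 m/s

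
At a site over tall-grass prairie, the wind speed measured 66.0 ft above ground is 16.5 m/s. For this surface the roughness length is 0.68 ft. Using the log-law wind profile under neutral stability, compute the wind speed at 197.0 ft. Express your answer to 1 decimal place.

20.4 m/s

Log law: V(z) ∝ ln(z/z₀), so V₂/V₁ = ln(z₂/z₀) / ln(z₁/z₀).
ln(197.0/0.68) = 5.6689, ln(66.0/0.68) = 4.5753
V₂ = 16.5 × 5.6689/4.5753 = 16.5 × 1.2390 = 20.4437 m/s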